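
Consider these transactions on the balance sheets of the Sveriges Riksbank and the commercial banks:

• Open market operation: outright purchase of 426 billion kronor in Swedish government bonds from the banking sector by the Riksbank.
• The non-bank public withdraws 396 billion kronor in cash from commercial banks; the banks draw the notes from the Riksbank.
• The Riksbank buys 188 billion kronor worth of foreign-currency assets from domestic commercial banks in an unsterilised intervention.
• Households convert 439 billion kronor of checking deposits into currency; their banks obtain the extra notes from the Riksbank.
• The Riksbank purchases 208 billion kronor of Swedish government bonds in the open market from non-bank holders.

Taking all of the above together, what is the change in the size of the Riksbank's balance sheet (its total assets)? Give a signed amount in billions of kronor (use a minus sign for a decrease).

+822 billion

OMO purchase (from banks) 426 billion kronor: a Riksbank asset is acquired → +426B.
Currency withdrawal 396 billion kronor: only the composition of liabilities changes → 0.
FX purchase 188 billion kronor: a Riksbank asset is acquired → +188B.
Currency withdrawal 439 billion kronor: only the composition of liabilities changes → 0.
Asset purchase (from non-banks) 208 billion kronor: a Riksbank asset is acquired → +208B.
Net: 426 + 0 + 188 + 0 + 208 = +822 billion.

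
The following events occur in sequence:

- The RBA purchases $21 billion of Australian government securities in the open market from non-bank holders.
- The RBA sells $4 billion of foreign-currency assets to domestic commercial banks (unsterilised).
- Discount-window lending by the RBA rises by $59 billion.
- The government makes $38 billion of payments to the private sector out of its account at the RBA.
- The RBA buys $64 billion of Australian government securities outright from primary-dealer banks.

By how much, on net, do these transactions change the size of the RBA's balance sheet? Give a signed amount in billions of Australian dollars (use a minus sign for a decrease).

+$140 billion

Asset purchase (from non-banks) $21 billion: an RBA asset is acquired → +$21B.
FX sale $4 billion: an RBA asset is shed → −$4B.
Discount-window loan $59 billion: an RBA asset is acquired → +$59B.
Government spending $38 billion: only the composition of liabilities changes → 0.
OMO purchase (from banks) $64 billion: an RBA asset is acquired → +$64B.
Net: 21 − 4 + 59 + 0 + 64 = +$140 billion.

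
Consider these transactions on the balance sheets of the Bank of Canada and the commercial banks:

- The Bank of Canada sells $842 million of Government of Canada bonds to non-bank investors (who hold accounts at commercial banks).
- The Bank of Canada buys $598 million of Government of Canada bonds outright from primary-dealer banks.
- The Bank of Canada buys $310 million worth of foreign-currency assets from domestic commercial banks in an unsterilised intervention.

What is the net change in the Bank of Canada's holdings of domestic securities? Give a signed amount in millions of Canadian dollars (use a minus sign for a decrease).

-$244 million

Asset sale (to non-banks) $842 million: securities removed from the Bank of Canada's portfolio → −$842M.
OMO purchase (from banks) $598 million: securities added to the Bank of Canada's portfolio → +$598M.
FX purchase $310 million: the Bank of Canada's securities portfolio is untouched → 0.
Net: −842 + 598 + 0 = -$244 million.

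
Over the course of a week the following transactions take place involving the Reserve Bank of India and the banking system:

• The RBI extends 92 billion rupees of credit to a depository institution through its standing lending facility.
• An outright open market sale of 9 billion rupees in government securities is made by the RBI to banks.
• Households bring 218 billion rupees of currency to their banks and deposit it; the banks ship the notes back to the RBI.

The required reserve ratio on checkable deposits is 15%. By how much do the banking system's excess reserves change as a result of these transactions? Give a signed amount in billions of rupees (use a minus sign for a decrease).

+268.3 billion

Discount-window loan 92 billion rupees: reserves +92B, deposits 0.
OMO sale (to banks) 9 billion rupees: reserves −9B, deposits 0.
Currency deposit 218 billion rupees: reserves +218B, deposits +218B.
Totals: Δreserves = +301B, Δdeposits = +218B.
Δrequired reserves = 15% × +218B = +32.7B.
Δexcess reserves = Δreserves − Δrequired = +301B − (+32.7B) = +268.3 billion.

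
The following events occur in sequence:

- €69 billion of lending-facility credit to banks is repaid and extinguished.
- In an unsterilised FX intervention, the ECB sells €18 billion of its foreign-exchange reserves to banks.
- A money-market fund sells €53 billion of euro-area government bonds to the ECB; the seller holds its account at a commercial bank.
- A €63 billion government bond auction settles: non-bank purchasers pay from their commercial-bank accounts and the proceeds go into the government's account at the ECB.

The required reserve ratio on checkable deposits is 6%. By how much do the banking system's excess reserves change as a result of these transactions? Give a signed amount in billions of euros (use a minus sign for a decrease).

Discount-window repayment €69 billion: reserves −€69B, deposits 0.
FX sale €18 billion: reserves −€18B, deposits 0.
Asset purchase (from non-banks) €53 billion: reserves +€53B, deposits +€53B.
Government account inflow €63 billion: reserves −€63B, deposits −€63B.
Totals: Δreserves = −€97B, Δdeposits = −€10B.
Δrequired reserves = 6% × −€10B = −€0.6B.
Δexcess reserves = Δreserves − Δrequired = −€97B − (−€0.6B) = -€96.4 billion.

-€96.4 billion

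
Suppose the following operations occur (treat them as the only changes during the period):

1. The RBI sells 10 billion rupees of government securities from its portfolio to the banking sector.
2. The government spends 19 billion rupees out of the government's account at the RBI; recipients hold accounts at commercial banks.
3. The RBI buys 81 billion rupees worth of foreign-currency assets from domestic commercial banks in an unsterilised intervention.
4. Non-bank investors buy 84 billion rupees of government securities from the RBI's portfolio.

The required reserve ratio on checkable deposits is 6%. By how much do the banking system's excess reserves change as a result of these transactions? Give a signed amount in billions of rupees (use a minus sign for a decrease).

OMO sale (to banks) 10 billion rupees: reserves −10B, deposits 0.
Government spending 19 billion rupees: reserves +19B, deposits +19B.
FX purchase 81 billion rupees: reserves +81B, deposits 0.
Asset sale (to non-banks) 84 billion rupees: reserves −84B, deposits −84B.
Totals: Δreserves = +6B, Δdeposits = −65B.
Δrequired reserves = 6% × −65B = −3.9B.
Δexcess reserves = Δreserves − Δrequired = +6B − (−3.9B) = +9.9 billion.

+9.9 billion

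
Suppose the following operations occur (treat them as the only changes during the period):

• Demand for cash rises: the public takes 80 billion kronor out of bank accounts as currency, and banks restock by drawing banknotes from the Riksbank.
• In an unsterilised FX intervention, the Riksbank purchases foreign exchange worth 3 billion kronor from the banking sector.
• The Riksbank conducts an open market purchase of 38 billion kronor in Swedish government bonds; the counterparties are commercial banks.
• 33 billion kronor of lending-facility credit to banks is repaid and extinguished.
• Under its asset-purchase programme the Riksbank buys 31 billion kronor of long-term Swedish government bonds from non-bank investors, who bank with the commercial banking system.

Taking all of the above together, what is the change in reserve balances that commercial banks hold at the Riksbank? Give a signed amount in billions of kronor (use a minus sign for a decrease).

Currency withdrawal 80 billion kronor: banks swap reserves for currency → −80B.
FX purchase 3 billion kronor: the Riksbank pays by crediting reserve accounts → +3B.
OMO purchase (from banks) 38 billion kronor: the Riksbank pays by crediting reserve accounts → +38B.
Discount-window repayment 33 billion kronor: repayment is debited from reserves → −33B.
Asset purchase (from non-banks) 31 billion kronor: the Riksbank pays by crediting reserve accounts → +31B.
Net: −80 + 3 + 38 − 33 + 31 = -41 billion.

-41 billion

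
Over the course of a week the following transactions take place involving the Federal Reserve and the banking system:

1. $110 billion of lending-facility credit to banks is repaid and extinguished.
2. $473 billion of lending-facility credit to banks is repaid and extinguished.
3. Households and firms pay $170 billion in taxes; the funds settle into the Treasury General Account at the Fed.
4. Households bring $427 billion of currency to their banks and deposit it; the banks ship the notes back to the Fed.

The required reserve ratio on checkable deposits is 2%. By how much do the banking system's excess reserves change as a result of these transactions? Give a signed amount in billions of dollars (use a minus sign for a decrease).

-$331.14 billion

Discount-window repayment $110 billion: reserves −$110B, deposits 0.
Discount-window repayment $473 billion: reserves −$473B, deposits 0.
Government account inflow $170 billion: reserves −$170B, deposits −$170B.
Currency deposit $427 billion: reserves +$427B, deposits +$427B.
Totals: Δreserves = −$326B, Δdeposits = +$257B.
Δrequired reserves = 2% × +$257B = +$5.14B.
Δexcess reserves = Δreserves − Δrequired = −$326B − (+$5.14B) = -$331.14 billion.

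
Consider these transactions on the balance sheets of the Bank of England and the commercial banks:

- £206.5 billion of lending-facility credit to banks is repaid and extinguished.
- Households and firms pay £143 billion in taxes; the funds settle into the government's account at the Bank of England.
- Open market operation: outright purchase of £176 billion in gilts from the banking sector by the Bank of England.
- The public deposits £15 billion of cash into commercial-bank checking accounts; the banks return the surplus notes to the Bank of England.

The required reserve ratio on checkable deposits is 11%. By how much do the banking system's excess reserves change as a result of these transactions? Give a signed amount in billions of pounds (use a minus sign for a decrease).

-£144.42 billion

Discount-window repayment £206.5 billion: reserves −£206.5B, deposits 0.
Government account inflow £143 billion: reserves −£143B, deposits −£143B.
OMO purchase (from banks) £176 billion: reserves +£176B, deposits 0.
Currency deposit £15 billion: reserves +£15B, deposits +£15B.
Totals: Δreserves = −£158.5B, Δdeposits = −£128B.
Δrequired reserves = 11% × −£128B = −£14.08B.
Δexcess reserves = Δreserves − Δrequired = −£158.5B − (−£14.08B) = -£144.42 billion.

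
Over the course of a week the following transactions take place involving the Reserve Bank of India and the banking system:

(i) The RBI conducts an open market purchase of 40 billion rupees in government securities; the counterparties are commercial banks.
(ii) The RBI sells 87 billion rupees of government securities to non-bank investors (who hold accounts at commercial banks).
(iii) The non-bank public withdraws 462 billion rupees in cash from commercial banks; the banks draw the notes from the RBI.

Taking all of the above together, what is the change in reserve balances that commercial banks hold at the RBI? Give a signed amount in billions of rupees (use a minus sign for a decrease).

OMO purchase (from banks) 40 billion rupees: the RBI pays by crediting reserve accounts → +40B.
Asset sale (to non-banks) 87 billion rupees: the non-bank buyers' banks settle from reserves → −87B.
Currency withdrawal 462 billion rupees: banks swap reserves for currency → −462B.
Net: 40 − 87 − 462 = -509 billion.

-509 billion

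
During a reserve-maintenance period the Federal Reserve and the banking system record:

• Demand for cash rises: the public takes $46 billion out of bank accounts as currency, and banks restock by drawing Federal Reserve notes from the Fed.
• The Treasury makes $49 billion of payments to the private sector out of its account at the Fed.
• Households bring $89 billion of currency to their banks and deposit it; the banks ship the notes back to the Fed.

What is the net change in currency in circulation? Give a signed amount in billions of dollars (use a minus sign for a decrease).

-$43 billion

Fed balance sheet:
  Assets:      no change
  Liabilities: Bank reserves +$92B, Currency in circulation −$43B, Government deposits −$49B
So the change in currency in circulation is -$43 billion.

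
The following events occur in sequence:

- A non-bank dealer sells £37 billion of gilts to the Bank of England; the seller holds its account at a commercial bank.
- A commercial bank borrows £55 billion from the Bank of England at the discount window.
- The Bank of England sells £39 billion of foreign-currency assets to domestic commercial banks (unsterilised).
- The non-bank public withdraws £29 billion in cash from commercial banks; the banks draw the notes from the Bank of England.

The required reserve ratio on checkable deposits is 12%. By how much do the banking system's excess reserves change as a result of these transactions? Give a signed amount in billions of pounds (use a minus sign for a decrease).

+£23.04 billion

Asset purchase (from non-banks) £37 billion: reserves +£37B, deposits +£37B.
Discount-window loan £55 billion: reserves +£55B, deposits 0.
FX sale £39 billion: reserves −£39B, deposits 0.
Currency withdrawal £29 billion: reserves −£29B, deposits −£29B.
Totals: Δreserves = +£24B, Δdeposits = +£8B.
Δrequired reserves = 12% × +£8B = +£0.96B.
Δexcess reserves = Δreserves − Δrequired = +£24B − (+£0.96B) = +£23.04 billion.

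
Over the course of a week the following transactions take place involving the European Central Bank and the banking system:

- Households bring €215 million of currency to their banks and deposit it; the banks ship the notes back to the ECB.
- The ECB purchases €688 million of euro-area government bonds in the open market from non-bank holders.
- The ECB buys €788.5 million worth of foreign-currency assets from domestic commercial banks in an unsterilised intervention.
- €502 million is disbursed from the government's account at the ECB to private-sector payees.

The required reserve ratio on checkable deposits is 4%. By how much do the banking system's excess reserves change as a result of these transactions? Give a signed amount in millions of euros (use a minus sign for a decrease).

+€2137.3 million

Currency deposit €215 million: reserves +€215M, deposits +€215M.
Asset purchase (from non-banks) €688 million: reserves +€688M, deposits +€688M.
FX purchase €788.5 million: reserves +€788.5M, deposits 0.
Government spending €502 million: reserves +€502M, deposits +€502M.
Totals: Δreserves = +€2193.5M, Δdeposits = +€1405M.
Δrequired reserves = 4% × +€1405M = +€56.2M.
Δexcess reserves = Δreserves − Δrequired = +€2193.5M − (+€56.2M) = +€2137.3 million.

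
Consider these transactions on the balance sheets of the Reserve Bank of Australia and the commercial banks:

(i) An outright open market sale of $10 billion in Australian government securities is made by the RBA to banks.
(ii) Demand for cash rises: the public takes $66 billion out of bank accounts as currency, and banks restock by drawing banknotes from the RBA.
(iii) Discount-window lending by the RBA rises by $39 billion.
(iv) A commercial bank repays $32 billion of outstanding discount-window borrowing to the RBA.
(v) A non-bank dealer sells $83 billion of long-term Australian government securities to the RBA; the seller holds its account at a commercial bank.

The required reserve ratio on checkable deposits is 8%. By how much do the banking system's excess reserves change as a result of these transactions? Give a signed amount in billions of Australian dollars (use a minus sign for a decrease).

OMO sale (to banks) $10 billion: reserves −$10B, deposits 0.
Currency withdrawal $66 billion: reserves −$66B, deposits −$66B.
Discount-window loan $39 billion: reserves +$39B, deposits 0.
Discount-window repayment $32 billion: reserves −$32B, deposits 0.
Asset purchase (from non-banks) $83 billion: reserves +$83B, deposits +$83B.
Totals: Δreserves = +$14B, Δdeposits = +$17B.
Δrequired reserves = 8% × +$17B = +$1.36B.
Δexcess reserves = Δreserves − Δrequired = +$14B − (+$1.36B) = +$12.64 billion.

+$12.64 billion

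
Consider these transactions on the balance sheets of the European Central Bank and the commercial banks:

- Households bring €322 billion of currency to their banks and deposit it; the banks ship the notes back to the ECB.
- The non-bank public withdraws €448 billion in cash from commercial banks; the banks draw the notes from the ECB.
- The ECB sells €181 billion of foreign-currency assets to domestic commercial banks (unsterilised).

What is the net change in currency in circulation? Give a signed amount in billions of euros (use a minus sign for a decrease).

+€126 billion

ECB balance sheet:
  Assets:      Foreign assets −€181B
  Liabilities: Bank reserves −€307B, Currency in circulation +€126B
Commercial banking system:
  Assets:      Reserves at CB −€307B, Foreign assets +€181B
  Liabilities: Checkable deposits −€126B
So the change in currency in circulation is +€126 billion.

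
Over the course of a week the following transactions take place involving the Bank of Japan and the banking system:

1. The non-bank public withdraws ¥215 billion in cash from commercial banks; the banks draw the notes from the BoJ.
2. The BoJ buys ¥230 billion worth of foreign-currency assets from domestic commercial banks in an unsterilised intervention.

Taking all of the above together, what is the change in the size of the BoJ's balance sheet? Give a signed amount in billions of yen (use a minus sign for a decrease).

BoJ balance sheet:
  Assets:      Foreign assets +¥230B
  Liabilities: Bank reserves +¥15B, Currency in circulation +¥215B
Change in total BoJ assets = +¥230 billion.

+¥230 billion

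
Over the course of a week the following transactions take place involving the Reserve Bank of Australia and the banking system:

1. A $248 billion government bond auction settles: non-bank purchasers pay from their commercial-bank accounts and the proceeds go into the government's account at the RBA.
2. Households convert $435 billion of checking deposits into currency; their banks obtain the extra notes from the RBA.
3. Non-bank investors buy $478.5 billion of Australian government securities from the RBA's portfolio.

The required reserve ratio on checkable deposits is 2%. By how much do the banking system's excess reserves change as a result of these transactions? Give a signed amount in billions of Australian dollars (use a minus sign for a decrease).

-$1138.27 billion

Government account inflow $248 billion: reserves −$248B, deposits −$248B.
Currency withdrawal $435 billion: reserves −$435B, deposits −$435B.
Asset sale (to non-banks) $478.5 billion: reserves −$478.5B, deposits −$478.5B.
Totals: Δreserves = −$1161.5B, Δdeposits = −$1161.5B.
Δrequired reserves = 2% × −$1161.5B = −$23.23B.
Δexcess reserves = Δreserves − Δrequired = −$1161.5B − (−$23.23B) = -$1138.27 billion.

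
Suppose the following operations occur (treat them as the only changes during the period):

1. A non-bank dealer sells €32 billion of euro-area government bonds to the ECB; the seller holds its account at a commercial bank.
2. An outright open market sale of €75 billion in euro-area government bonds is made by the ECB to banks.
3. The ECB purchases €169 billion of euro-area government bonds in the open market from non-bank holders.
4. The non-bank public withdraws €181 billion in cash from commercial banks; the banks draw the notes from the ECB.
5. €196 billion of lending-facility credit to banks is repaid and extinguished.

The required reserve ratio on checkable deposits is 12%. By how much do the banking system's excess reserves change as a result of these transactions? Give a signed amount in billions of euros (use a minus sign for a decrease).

-€253.4 billion

Asset purchase (from non-banks) €32 billion: reserves +€32B, deposits +€32B.
OMO sale (to banks) €75 billion: reserves −€75B, deposits 0.
Asset purchase (from non-banks) €169 billion: reserves +€169B, deposits +€169B.
Currency withdrawal €181 billion: reserves −€181B, deposits −€181B.
Discount-window repayment €196 billion: reserves −€196B, deposits 0.
Totals: Δreserves = −€251B, Δdeposits = +€20B.
Δrequired reserves = 12% × +€20B = +€2.4B.
Δexcess reserves = Δreserves − Δrequired = −€251B − (+€2.4B) = -€253.4 billion.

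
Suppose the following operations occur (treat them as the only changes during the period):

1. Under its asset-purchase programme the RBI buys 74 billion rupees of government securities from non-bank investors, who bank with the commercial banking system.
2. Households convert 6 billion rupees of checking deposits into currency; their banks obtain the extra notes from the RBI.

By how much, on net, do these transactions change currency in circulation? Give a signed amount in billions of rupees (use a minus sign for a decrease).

RBI balance sheet:
  Assets:      Securities +74B
  Liabilities: Bank reserves +68B, Currency in circulation +6B
So the change in currency in circulation is +6 billion.

+6 billion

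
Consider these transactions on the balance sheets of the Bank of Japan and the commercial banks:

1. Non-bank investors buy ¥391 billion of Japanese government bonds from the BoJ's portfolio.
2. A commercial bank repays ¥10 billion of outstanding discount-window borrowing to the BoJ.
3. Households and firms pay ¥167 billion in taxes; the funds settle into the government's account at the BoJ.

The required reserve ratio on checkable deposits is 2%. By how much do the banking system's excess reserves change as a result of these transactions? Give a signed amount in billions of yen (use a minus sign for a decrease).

Asset sale (to non-banks) ¥391 billion: reserves −¥391B, deposits −¥391B.
Discount-window repayment ¥10 billion: reserves −¥10B, deposits 0.
Government account inflow ¥167 billion: reserves −¥167B, deposits −¥167B.
Totals: Δreserves = −¥568B, Δdeposits = −¥558B.
Δrequired reserves = 2% × −¥558B = −¥11.16B.
Δexcess reserves = Δreserves − Δrequired = −¥568B − (−¥11.16B) = -¥556.84 billion.

-¥556.84 billion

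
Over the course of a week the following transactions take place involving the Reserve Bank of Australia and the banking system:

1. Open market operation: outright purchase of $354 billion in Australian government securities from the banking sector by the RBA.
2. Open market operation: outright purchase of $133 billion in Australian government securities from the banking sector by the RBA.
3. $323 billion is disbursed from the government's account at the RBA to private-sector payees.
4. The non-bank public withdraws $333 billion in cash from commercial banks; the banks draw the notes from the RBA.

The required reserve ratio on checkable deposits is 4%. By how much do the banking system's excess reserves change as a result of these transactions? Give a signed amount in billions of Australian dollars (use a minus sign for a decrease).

+$477.4 billion

OMO purchase (from banks) $354 billion: reserves +$354B, deposits 0.
OMO purchase (from banks) $133 billion: reserves +$133B, deposits 0.
Government spending $323 billion: reserves +$323B, deposits +$323B.
Currency withdrawal $333 billion: reserves −$333B, deposits −$333B.
Totals: Δreserves = +$477B, Δdeposits = −$10B.
Δrequired reserves = 4% × −$10B = −$0.4B.
Δexcess reserves = Δreserves − Δrequired = +$477B − (−$0.4B) = +$477.4 billion.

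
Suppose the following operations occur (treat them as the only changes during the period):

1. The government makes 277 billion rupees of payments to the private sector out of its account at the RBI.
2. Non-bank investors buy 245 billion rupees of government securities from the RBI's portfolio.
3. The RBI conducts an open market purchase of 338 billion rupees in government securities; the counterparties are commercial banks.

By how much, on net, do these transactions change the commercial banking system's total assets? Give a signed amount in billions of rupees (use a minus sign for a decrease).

Government spending 277 billion rupees: bank balance sheets expand → +277B.
Asset sale (to non-banks) 245 billion rupees: bank balance sheets shrink → −245B.
OMO purchase (from banks) 338 billion rupees: just an asset swap on bank balance sheets → 0.
Net: 277 − 245 + 0 = +32 billion.

+32 billion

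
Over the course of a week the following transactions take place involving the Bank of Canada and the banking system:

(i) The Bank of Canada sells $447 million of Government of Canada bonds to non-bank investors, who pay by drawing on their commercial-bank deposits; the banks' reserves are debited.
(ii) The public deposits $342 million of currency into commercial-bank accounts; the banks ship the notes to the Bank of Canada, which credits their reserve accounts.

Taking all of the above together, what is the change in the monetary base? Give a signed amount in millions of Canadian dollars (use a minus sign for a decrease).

-$447 million

Asset sale (to non-banks) $447 million: Bank of Canada balance sheet contracts → −$447M.
Currency deposit $342 million: just a shift between currency and reserves — both are base money → 0.
Net: −447 + 0 = -$447 million.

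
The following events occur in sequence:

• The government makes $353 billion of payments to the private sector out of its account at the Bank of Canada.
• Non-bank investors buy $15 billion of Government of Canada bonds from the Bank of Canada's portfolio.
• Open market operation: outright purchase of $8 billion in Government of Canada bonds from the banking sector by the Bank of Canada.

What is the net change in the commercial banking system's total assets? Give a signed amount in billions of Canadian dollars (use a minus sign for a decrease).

+$338 billion

Government spending $353 billion: bank balance sheets expand → +$353B.
Asset sale (to non-banks) $15 billion: bank balance sheets shrink → −$15B.
OMO purchase (from banks) $8 billion: just an asset swap on bank balance sheets → 0.
Net: 353 − 15 + 0 = +$338 billion.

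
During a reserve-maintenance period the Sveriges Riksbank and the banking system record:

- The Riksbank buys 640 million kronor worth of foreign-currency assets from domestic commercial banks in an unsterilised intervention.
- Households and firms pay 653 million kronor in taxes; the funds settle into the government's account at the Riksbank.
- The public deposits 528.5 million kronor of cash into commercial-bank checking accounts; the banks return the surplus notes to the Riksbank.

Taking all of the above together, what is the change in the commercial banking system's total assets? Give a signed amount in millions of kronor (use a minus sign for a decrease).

FX purchase 640 million kronor: just an asset swap on bank balance sheets → 0.
Government account inflow 653 million kronor: bank balance sheets shrink → −653M.
Currency deposit 528.5 million kronor: bank balance sheets expand → +528.5M.
Net: 0 − 653 + 528.5 = -124.5 million.

-124.5 million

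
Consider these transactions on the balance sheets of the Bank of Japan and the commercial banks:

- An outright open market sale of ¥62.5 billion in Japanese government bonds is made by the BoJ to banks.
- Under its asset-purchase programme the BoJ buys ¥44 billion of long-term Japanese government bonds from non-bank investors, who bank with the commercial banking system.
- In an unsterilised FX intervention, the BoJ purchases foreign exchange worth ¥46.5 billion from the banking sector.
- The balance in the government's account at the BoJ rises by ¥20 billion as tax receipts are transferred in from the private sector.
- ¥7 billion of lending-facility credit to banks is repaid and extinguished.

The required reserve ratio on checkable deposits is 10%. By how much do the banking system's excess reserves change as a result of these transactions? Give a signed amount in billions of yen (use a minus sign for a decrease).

-¥1.4 billion

OMO sale (to banks) ¥62.5 billion: reserves −¥62.5B, deposits 0.
Asset purchase (from non-banks) ¥44 billion: reserves +¥44B, deposits +¥44B.
FX purchase ¥46.5 billion: reserves +¥46.5B, deposits 0.
Government account inflow ¥20 billion: reserves −¥20B, deposits −¥20B.
Discount-window repayment ¥7 billion: reserves −¥7B, deposits 0.
Totals: Δreserves = +¥1B, Δdeposits = +¥24B.
Δrequired reserves = 10% × +¥24B = +¥2.4B.
Δexcess reserves = Δreserves − Δrequired = +¥1B − (+¥2.4B) = -¥1.4 billion.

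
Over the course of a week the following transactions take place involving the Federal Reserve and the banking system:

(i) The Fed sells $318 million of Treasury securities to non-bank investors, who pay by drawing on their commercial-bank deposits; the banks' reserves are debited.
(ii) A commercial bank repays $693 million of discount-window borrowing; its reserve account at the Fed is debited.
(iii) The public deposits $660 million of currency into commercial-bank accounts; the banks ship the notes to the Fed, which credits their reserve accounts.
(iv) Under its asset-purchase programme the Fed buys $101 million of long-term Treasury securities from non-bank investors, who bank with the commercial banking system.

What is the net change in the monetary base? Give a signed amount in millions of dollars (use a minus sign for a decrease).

-$910 million

Asset sale (to non-banks) $318 million: Fed balance sheet contracts → −$318M.
Discount-window repayment $693 million: Fed balance sheet contracts → −$693M.
Currency deposit $660 million: just a shift between currency and reserves — both are base money → 0.
Asset purchase (from non-banks) $101 million: Fed balance sheet expands → +$101M.
Net: −318 − 693 + 0 + 101 = -$910 million.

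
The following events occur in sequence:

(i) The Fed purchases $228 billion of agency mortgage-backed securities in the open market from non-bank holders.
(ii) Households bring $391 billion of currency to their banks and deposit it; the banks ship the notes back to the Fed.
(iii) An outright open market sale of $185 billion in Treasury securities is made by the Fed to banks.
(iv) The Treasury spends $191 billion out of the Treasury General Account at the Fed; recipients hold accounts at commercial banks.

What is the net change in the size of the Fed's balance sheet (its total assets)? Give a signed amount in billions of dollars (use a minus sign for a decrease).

+$43 billion

Fed balance sheet:
  Assets:      Securities +$43B
  Liabilities: Bank reserves +$625B, Currency in circulation −$391B, Government deposits −$191B
Commercial banking system:
  Assets:      Reserves at CB +$625B, Securities +$185B
  Liabilities: Checkable deposits +$810B
Change in total Fed assets = +$43 billion.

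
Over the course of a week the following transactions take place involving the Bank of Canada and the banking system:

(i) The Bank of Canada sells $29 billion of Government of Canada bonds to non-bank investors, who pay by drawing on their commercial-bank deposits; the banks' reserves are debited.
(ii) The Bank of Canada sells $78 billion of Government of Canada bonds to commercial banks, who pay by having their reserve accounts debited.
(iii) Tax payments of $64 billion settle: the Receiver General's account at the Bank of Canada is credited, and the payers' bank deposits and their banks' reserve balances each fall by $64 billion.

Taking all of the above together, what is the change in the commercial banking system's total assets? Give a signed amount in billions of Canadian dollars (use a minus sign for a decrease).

-$93 billion

Asset sale (to non-banks) $29 billion: bank balance sheets shrink → −$29B.
OMO sale (to banks) $78 billion: just an asset swap on bank balance sheets → 0.
Government account inflow $64 billion: bank balance sheets shrink → −$64B.
Net: −29 + 0 − 64 = -$93 billion.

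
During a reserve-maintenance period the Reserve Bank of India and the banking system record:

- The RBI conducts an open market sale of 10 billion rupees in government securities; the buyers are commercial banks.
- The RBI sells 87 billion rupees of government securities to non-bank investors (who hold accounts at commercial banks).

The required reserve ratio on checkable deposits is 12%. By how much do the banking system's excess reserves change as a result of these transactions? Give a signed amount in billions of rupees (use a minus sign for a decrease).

OMO sale (to banks) 10 billion rupees: reserves −10B, deposits 0.
Asset sale (to non-banks) 87 billion rupees: reserves −87B, deposits −87B.
Totals: Δreserves = −97B, Δdeposits = −87B.
Δrequired reserves = 12% × −87B = −10.44B.
Δexcess reserves = Δreserves − Δrequired = −97B − (−10.44B) = -86.56 billion.

-86.56 billion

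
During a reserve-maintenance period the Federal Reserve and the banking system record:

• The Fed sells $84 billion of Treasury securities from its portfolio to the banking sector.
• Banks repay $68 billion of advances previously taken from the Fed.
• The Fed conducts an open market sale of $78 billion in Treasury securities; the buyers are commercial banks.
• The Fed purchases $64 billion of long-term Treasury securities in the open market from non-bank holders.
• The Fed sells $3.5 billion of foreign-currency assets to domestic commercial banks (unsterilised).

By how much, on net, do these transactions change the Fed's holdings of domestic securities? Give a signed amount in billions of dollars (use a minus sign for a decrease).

OMO sale (to banks) $84 billion: securities removed from the Fed's portfolio → −$84B.
Discount-window repayment $68 billion: the Fed's securities portfolio is untouched → 0.
OMO sale (to banks) $78 billion: securities removed from the Fed's portfolio → −$78B.
Asset purchase (from non-banks) $64 billion: securities added to the Fed's portfolio → +$64B.
FX sale $3.5 billion: the Fed's securities portfolio is untouched → 0.
Net: −84 + 0 − 78 + 64 + 0 = -$98 billion.

-$98 billion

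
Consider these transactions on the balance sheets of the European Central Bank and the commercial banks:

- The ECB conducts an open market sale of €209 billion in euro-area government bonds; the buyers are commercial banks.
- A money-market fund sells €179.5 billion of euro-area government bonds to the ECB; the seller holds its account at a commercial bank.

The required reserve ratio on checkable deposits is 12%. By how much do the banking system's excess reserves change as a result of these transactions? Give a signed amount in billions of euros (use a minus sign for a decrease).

OMO sale (to banks) €209 billion: reserves −€209B, deposits 0.
Asset purchase (from non-banks) €179.5 billion: reserves +€179.5B, deposits +€179.5B.
Totals: Δreserves = −€29.5B, Δdeposits = +€179.5B.
Δrequired reserves = 12% × +€179.5B = +€21.54B.
Δexcess reserves = Δreserves − Δrequired = −€29.5B − (+€21.54B) = -€51.04 billion.

-€51.04 billion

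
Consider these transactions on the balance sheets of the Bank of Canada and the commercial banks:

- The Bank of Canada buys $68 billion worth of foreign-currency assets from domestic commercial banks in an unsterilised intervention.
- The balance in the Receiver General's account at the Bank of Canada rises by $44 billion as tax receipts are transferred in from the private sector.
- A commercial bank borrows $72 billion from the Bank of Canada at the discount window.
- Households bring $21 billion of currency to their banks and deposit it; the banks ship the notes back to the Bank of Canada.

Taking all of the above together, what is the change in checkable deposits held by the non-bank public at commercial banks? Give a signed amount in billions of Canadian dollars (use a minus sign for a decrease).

-$23 billion

Bank of Canada balance sheet:
  Assets:      Loans to banks +$72B, Foreign assets +$68B
  Liabilities: Bank reserves +$117B, Currency in circulation −$21B, Government deposits +$44B
Commercial banking system:
  Assets:      Reserves at CB +$117B, Foreign assets −$68B
  Liabilities: Checkable deposits −$23B, Borrowings from CB +$72B
So the change in checkable deposits held by the non-bank public at commercial banks is -$23 billion.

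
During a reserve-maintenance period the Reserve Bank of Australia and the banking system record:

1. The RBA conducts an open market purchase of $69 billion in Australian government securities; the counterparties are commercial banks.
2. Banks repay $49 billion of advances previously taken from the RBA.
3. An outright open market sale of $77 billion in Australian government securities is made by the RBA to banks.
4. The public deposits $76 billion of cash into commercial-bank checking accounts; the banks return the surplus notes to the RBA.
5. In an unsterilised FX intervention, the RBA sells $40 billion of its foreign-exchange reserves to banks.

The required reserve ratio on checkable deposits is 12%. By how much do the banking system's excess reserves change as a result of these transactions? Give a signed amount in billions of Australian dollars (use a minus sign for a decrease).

-$30.12 billion

OMO purchase (from banks) $69 billion: reserves +$69B, deposits 0.
Discount-window repayment $49 billion: reserves −$49B, deposits 0.
OMO sale (to banks) $77 billion: reserves −$77B, deposits 0.
Currency deposit $76 billion: reserves +$76B, deposits +$76B.
FX sale $40 billion: reserves −$40B, deposits 0.
Totals: Δreserves = −$21B, Δdeposits = +$76B.
Δrequired reserves = 12% × +$76B = +$9.12B.
Δexcess reserves = Δreserves − Δrequired = −$21B − (+$9.12B) = -$30.12 billion.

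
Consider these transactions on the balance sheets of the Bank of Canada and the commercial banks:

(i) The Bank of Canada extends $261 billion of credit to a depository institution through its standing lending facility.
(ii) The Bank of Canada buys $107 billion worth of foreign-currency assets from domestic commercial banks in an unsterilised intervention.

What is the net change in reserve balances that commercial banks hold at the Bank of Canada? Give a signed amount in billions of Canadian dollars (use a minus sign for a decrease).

Discount-window loan $261 billion: the loan is credited to the bank's reserve account → +$261B.
FX purchase $107 billion: the Bank of Canada pays by crediting reserve accounts → +$107B.
Net: 261 + 107 = +$368 billion.

+$368 billion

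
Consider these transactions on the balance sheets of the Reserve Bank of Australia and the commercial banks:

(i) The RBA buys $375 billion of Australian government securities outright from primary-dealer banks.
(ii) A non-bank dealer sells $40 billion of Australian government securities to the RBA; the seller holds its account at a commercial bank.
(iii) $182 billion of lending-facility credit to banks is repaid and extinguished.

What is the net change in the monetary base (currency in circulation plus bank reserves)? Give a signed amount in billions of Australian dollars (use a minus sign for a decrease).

RBA balance sheet:
  Assets:      Securities +$415B, Loans to banks −$182B
  Liabilities: Bank reserves +$233B
Commercial banking system:
  Assets:      Reserves at CB +$233B, Securities −$375B
  Liabilities: Checkable deposits +$40B, Borrowings from CB −$182B
Monetary base = currency + reserves: 0 + (+$233B) = +$233 billion.

+$233 billion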